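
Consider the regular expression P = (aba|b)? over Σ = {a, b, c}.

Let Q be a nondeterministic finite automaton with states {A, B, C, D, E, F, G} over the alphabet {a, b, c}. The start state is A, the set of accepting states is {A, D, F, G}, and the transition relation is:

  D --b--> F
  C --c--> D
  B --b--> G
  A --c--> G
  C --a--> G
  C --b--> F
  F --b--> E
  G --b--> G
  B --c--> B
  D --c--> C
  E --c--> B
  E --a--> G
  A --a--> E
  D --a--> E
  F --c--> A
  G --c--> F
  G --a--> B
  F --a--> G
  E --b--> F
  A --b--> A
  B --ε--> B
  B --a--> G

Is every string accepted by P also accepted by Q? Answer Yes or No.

Converting the expression P to a DFA (subset construction, then merging equivalent states) gives the minimal DFA with states {p0, p1, p2, p3, p4}, start state p0, accepting states {p0, p2} and transitions p0: a→p1, b→p2, c→p3; p1: a→p3, b→p4, c→p3; p2: a→p3, b→p3, c→p3; p3: a→p3, b→p3, c→p3; p4: a→p2, b→p3, c→p3.
Exploring the product automaton P × Q from the start pair (p0, A), following both machines on each input symbol, reaches 10 state pairs: (p0, A), (p1, E), (p2, A), (p3, G), (p4, F), (p3, B), (p3, E), (p3, A), (p3, F), (p2, G).
P accepts in {p0, p2} and Q accepts in {A, D, F, G}. The reachable pairs whose P-component is accepting are (p0, A), (p2, A), (p2, G); in each of them the Q-component is accepting too, so the product for L(P) \ L(Q) (P-component accepting, Q-component rejecting) has no reachable accepting pair and the difference is empty.
Hence every string in L(P) is also in L(Q).

Yes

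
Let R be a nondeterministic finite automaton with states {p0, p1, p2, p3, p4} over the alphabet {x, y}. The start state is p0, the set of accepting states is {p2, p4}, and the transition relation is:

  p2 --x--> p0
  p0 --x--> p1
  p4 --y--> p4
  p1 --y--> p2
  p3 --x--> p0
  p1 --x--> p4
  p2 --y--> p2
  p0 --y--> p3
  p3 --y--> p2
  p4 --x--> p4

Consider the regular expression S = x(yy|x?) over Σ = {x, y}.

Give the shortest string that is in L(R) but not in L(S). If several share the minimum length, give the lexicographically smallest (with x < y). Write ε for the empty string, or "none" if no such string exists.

The string xy is accepted by R but not by S.
No shorter string lies in the difference, and xy is the lexicographically first length-2 string in L(R) \ L(S).

xy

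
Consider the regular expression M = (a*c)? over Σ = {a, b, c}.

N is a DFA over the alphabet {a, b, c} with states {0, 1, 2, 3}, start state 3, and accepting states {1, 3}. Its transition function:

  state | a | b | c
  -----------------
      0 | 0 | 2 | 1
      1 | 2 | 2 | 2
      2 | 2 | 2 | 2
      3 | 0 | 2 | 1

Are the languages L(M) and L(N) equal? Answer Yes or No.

Converting the expression M to a DFA (subset construction, then merging equivalent states) gives the minimal DFA with states {m0, m1, m2, m3}, start state m0, accepting states {m0, m3} and transitions m0: a→m1, b→m2, c→m3; m1: a→m1, b→m2, c→m3; m2: a→m2, b→m2, c→m2; m3: a→m2, b→m2, c→m2.
Exploring the product automaton M × N from the start pair (m0, 3), following both machines on each input symbol, reaches 4 state pairs: (m0, 3), (m1, 0), (m2, 2), (m3, 1).
M accepts in {m0, m3} and N accepts in {1, 3}. In every reachable pair the two components are either both accepting — (m0, 3), (m3, 1) — or both non-accepting, so no string is accepted by exactly one of the machines: L(M) \ L(N) and L(N) \ L(M) are both empty.
Hence every string is accepted by M iff it is accepted by N, and the two languages coincide.

Yes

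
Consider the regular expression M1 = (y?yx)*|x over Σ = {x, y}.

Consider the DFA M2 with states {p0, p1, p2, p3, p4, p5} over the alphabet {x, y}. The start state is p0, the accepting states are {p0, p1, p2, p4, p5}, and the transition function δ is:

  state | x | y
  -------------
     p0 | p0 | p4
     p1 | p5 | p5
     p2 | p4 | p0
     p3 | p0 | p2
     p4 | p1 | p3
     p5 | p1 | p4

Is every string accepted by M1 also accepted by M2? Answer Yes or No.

Yes

Converting the expression M1 to a DFA (subset construction, then merging equivalent states) gives the minimal DFA with states {r0, r1, r2, r3, r4, r5}, start state r0, accepting states {r0, r1, r4} and transitions r0: x→r1, y→r2; r1: x→r3, y→r3; r2: x→r4, y→r5; r3: x→r3, y→r3; r4: x→r3, y→r2; r5: x→r4, y→r3.
Exploring the product automaton M1 × M2 from the start pair (r0, p0), following both machines on each input symbol, reaches 14 state pairs: (r0, p0), (r1, p0), (r2, p4), (r3, p0), (r3, p4), (r4, p1), (r5, p3), (r3, p1), (r3, p3), (r3, p5), (r2, p5), (r4, p0), (r3, p2), (r5, p4).
M1 accepts in {r0, r1, r4} and M2 accepts in {p0, p1, p2, p4, p5}. The reachable pairs whose M1-component is accepting are (r0, p0), (r1, p0), (r4, p1), (r4, p0); in each of them the M2-component is accepting too, so the product for L(M1) \ L(M2) (M1-component accepting, M2-component rejecting) has no reachable accepting pair and the difference is empty.
Hence every string in L(M1) is also in L(M2).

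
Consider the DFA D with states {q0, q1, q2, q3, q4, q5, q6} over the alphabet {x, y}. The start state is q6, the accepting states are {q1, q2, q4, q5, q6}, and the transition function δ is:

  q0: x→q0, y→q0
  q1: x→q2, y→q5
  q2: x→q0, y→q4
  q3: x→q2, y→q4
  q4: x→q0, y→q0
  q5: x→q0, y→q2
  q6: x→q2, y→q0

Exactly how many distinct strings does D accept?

3

The useful subgraph on states {q2, q4, q6} is acyclic, so L(D) is finite; the longest accepting path visits 3 useful states, giving maximum string length 2.
Counting accepting paths from q6 by length: 1 of length 0, 1 of length 1, 1 of length 2. Total 3.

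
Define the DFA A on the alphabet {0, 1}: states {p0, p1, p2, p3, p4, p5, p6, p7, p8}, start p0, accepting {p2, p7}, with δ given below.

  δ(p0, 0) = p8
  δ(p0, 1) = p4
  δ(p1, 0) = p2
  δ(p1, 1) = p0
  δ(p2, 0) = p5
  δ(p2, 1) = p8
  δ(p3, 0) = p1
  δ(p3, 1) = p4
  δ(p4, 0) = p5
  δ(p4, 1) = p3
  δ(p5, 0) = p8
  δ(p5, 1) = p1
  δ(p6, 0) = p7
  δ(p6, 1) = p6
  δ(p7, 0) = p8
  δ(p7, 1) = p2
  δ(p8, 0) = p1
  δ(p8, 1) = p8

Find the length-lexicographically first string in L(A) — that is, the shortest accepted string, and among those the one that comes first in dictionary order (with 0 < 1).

A breadth-first search from p0 reaches an accepting state first via the path p0 → p8 → p1 → p2 on input 000.
No string of length < 3 is accepted (BFS exhausts all shorter strings without reaching an accepting state), and 000 is the lexicographically least accepting string of length 3.

000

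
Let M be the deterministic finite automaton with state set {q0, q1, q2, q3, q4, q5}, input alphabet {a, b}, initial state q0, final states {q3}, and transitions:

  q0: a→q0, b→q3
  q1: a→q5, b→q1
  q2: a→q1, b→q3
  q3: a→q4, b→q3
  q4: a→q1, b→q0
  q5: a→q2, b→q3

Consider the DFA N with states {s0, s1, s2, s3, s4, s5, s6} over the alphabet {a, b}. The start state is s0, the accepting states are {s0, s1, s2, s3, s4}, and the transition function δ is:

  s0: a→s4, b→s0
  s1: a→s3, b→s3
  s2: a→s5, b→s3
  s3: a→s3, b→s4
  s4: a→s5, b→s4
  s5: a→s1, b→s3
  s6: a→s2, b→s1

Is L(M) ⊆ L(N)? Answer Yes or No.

Exploring the product automaton M × N from the start pair (q0, s0), following both machines on each input symbol, reaches 20 state pairs: (q0, s0), (q0, s4), (q3, s0), (q0, s5), (q3, s4), (q4, s4), (q0, s1), (q3, s3), (q4, s5), (q1, s5), (q0, s3), (q4, s3), (q1, s1), (q5, s1), (q1, s3), (q5, s3), (q2, s3), (q1, s4), (q5, s5), (q2, s1).
M accepts in {q3} and N accepts in {s0, s1, s2, s3, s4}. The reachable pairs whose M-component is accepting are (q3, s0), (q3, s4), (q3, s3); in each of them the N-component is accepting too, so the product for L(M) \ L(N) (M-component accepting, N-component rejecting) has no reachable accepting pair and the difference is empty.
Hence every string in L(M) is also in L(N).

Yes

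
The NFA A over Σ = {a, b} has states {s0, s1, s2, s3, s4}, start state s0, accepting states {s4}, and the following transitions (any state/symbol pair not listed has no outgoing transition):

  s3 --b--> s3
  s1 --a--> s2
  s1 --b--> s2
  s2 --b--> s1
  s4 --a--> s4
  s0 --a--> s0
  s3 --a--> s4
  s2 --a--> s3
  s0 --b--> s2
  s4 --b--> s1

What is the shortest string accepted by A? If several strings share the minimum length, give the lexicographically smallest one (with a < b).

baa

A breadth-first search from s0 reaches an accepting state first via the path s0 → s2 → s3 → s4 on input baa.
No string of length < 3 is accepted (BFS exhausts all shorter strings without reaching an accepting state), and baa is the lexicographically least accepting string of length 3.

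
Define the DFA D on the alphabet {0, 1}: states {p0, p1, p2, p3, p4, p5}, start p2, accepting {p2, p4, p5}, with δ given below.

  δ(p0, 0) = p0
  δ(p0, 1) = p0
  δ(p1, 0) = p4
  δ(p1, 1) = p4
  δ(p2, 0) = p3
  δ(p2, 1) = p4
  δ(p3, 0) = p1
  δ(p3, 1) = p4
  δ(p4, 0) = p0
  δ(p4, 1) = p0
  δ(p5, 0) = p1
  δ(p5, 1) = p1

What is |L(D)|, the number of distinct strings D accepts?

The useful subgraph on states {p1, p2, p3, p4} is acyclic, so L(D) is finite; the longest accepting path visits 4 useful states, giving maximum string length 3.
Counting accepting paths from p2 by length: 1 of length 0, 1 of length 1, 1 of length 2, 2 of length 3. Total 5.

5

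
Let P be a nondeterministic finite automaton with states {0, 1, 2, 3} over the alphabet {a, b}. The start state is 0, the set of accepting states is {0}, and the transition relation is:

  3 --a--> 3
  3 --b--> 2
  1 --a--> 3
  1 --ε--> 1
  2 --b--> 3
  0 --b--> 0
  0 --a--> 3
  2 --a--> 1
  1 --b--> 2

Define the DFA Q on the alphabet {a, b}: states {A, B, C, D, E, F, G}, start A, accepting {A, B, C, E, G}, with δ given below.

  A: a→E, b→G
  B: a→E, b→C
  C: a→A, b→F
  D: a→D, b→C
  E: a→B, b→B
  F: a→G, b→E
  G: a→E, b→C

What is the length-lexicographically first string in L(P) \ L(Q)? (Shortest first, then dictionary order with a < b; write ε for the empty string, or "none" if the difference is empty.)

bbb

The string bbb is accepted by P but not by Q.
No shorter string lies in the difference, and bbb is the lexicographically first length-3 string in L(P) \ L(Q).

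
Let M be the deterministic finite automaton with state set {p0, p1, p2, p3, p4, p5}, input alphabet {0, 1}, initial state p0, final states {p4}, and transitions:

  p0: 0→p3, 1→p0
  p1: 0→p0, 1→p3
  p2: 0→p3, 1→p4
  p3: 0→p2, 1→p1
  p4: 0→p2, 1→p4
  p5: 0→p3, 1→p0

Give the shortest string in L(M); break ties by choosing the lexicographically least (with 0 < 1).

001

A breadth-first search from p0 reaches an accepting state first via the path p0 → p3 → p2 → p4 on input 001.
No string of length < 3 is accepted (BFS exhausts all shorter strings without reaching an accepting state), and 001 is the lexicographically least accepting string of length 3.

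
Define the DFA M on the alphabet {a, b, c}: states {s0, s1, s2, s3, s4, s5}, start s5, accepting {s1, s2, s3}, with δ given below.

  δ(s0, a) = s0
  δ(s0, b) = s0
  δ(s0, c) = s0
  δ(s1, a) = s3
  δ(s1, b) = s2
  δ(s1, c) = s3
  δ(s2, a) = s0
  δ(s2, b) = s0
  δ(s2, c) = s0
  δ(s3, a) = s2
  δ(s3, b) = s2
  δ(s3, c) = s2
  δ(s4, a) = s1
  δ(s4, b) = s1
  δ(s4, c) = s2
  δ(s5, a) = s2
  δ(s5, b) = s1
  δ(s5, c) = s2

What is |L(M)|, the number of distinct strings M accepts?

12

The useful subgraph on states {s1, s2, s3, s5} is acyclic, so L(M) is finite; the longest accepting path visits 4 useful states, giving maximum string length 3.
Counting accepting paths from s5 by length: 3 of length 1, 3 of length 2, 6 of length 3. Total 12.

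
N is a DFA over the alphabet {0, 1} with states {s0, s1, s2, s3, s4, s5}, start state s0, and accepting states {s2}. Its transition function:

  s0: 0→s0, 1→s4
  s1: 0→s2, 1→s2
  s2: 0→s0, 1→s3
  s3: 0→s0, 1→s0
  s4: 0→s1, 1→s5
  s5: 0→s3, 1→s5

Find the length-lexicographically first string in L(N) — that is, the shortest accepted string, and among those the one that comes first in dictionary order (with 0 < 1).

A breadth-first search from s0 reaches an accepting state first via the path s0 → s4 → s1 → s2 on input 100.
No string of length < 3 is accepted (BFS exhausts all shorter strings without reaching an accepting state), and 100 is the lexicographically least accepting string of length 3.

100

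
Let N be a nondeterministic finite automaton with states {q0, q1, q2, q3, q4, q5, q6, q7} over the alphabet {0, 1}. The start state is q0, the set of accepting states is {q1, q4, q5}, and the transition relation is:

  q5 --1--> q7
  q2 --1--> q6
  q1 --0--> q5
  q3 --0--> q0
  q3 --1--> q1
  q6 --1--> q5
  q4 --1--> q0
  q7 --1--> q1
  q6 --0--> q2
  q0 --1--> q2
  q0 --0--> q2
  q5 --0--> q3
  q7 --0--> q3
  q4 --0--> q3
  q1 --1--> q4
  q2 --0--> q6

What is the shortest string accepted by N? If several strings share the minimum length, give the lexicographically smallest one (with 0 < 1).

001

A breadth-first search from q0 reaches an accepting state first via the path q0 → q2 → q6 → q5 on input 001.
No string of length < 3 is accepted (BFS exhausts all shorter strings without reaching an accepting state), and 001 is the lexicographically least accepting string of length 3.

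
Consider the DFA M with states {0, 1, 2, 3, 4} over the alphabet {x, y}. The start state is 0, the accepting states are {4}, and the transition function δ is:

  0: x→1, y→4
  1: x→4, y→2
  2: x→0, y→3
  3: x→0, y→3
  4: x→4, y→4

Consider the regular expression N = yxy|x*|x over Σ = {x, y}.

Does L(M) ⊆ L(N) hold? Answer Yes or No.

The string y is in L(M) but not in L(N).
So L(M) ⊄ L(N).

No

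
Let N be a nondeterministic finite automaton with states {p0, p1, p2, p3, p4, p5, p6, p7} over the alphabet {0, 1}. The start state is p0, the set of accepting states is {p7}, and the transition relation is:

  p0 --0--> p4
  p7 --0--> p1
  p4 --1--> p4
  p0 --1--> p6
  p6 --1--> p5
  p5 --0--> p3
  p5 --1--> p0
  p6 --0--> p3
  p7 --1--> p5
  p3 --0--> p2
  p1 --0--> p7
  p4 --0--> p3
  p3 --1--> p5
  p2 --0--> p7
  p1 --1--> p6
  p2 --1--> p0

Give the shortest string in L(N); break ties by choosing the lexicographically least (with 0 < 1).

0000

A breadth-first search from p0 reaches an accepting state first via the path p0 → p4 → p3 → p2 → p7 on input 0000.
No string of length < 4 is accepted (BFS exhausts all shorter strings without reaching an accepting state), and 0000 is the lexicographically least accepting string of length 4.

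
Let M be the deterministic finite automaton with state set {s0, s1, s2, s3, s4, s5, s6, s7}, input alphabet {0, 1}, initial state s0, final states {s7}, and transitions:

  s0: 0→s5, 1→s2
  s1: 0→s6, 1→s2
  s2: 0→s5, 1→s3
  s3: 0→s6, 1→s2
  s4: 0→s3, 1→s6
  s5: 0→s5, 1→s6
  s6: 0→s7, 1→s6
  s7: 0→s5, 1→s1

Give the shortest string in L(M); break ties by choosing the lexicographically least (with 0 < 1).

010

A breadth-first search from s0 reaches an accepting state first via the path s0 → s5 → s6 → s7 on input 010.
No string of length < 3 is accepted (BFS exhausts all shorter strings without reaching an accepting state), and 010 is the lexicographically least accepting string of length 3.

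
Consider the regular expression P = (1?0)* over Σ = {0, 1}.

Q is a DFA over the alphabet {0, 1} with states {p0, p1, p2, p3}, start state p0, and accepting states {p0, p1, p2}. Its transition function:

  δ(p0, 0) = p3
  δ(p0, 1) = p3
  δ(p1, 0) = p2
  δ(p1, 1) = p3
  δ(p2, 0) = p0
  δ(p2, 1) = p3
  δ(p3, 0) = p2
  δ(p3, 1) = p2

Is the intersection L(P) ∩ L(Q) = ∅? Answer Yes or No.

The empty string ε is accepted by both P and Q.
Hence L(P) ∩ L(Q) ≠ ∅.

No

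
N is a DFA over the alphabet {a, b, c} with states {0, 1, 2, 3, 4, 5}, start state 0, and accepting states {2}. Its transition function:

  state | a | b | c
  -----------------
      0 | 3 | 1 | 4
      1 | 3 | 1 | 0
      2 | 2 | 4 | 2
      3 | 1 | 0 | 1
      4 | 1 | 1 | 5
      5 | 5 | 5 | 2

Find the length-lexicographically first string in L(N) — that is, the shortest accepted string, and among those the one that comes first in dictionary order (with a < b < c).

ccc

A breadth-first search from 0 reaches an accepting state first via the path 0 → 4 → 5 → 2 on input ccc.
No string of length < 3 is accepted (BFS exhausts all shorter strings without reaching an accepting state), and ccc is the lexicographically least accepting string of length 3.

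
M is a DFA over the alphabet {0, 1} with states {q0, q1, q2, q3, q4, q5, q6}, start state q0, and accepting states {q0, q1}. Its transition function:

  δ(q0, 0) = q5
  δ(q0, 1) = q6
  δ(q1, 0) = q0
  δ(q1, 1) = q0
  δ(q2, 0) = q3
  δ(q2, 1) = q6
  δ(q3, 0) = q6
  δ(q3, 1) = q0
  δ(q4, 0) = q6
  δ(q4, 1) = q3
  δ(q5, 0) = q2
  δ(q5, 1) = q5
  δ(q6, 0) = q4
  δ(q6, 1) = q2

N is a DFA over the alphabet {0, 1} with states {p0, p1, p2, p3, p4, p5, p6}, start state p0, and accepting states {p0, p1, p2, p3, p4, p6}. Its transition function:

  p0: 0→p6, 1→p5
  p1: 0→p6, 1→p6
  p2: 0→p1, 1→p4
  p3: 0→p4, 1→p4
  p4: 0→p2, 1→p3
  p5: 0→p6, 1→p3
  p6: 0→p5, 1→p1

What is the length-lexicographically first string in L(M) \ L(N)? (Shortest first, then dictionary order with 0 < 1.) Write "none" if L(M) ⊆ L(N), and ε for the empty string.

Exploring the product automaton M × N from the start pair (q0, p0), following both machines on each input symbol, reaches 34 state pairs: (q0, p0), (q5, p6), (q6, p5), (q2, p5), (q5, p1), (q4, p6), (q2, p3), (q3, p6), (q6, p3), (q2, p6), (q3, p1), (q3, p4), (q6, p4), (q0, p1), (q4, p4), (q2, p4), (q3, p5), (q6, p1), (q6, p6), (q0, p6), (q6, p2), (q0, p3), (q4, p2), (q3, p3), (q3, p2), (q4, p5), (q2, p1), (q5, p5), (q4, p1), (q5, p4), (q0, p4), (q5, p3), (q2, p2), (q5, p2).
M accepts in {q0, q1} and N accepts in {p0, p1, p2, p3, p4, p6}. The reachable pairs whose M-component is accepting are (q0, p0), (q0, p1), (q0, p6), (q0, p3), (q0, p4); in each of them the N-component is accepting too, so the product for L(M) \ L(N) (M-component accepting, N-component rejecting) has no reachable accepting pair and the difference is empty.
So every string accepted by M is also accepted by N: L(M) \ L(N) = ∅ and there is no such string.

none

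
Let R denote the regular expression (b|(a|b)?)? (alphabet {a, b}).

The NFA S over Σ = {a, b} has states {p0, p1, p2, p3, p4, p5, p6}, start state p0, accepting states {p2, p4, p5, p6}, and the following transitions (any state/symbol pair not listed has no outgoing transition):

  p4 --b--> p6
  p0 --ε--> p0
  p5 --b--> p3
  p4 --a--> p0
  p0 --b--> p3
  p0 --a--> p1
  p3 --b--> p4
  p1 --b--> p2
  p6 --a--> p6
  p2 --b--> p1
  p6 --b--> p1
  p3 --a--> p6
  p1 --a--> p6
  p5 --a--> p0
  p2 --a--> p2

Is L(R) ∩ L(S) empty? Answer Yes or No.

Yes

Converting the expression R to a DFA (subset construction, then merging equivalent states) gives the minimal DFA with states {r0, r1, r2}, start state r0, accepting states {r0, r1} and transitions r0: a→r1, b→r1; r1: a→r2, b→r2; r2: a→r2, b→r2.
Exploring the product automaton R × S from the start pair (r0, p0), following both machines on each input symbol, reaches 9 state pairs: (r0, p0), (r1, p1), (r1, p3), (r2, p6), (r2, p2), (r2, p4), (r2, p1), (r2, p0), (r2, p3).
R accepts in {r0, r1} and S accepts in {p2, p4, p5, p6}; no reachable pair has both components accepting, so no string drives both machines to acceptance simultaneously and L(R) ∩ L(S) = ∅.
So no string is accepted by both, and the intersection is empty.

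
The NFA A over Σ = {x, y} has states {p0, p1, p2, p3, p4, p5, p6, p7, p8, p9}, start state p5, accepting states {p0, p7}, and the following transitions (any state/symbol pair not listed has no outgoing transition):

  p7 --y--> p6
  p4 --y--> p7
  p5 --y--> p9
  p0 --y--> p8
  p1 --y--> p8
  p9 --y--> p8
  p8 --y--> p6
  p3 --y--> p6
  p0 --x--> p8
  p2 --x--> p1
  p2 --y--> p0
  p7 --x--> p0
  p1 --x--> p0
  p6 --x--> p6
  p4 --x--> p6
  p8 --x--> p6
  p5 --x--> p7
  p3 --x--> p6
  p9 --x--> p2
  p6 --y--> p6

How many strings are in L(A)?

4

The useful subgraph on states {p0, p1, p2, p5, p7, p9} is acyclic, so L(A) is finite; the longest accepting path visits 5 useful states, giving maximum string length 4.
Counting accepting paths from p5 by length: 1 of length 1, 1 of length 2, 1 of length 3, 1 of length 4. Total 4.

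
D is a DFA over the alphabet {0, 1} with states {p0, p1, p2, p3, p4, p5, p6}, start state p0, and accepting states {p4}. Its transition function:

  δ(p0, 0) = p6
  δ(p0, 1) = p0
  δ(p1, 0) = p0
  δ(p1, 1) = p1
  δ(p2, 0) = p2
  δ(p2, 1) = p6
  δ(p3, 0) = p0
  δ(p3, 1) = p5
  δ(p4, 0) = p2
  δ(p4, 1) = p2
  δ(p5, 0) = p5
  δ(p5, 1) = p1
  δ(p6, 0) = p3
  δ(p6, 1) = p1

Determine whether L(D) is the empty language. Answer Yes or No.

The states reachable from the start state are {p0, p1, p3, p5, p6}.
None of the accepting states {p4} is reachable, so no string is accepted and L(D) = ∅.

Yes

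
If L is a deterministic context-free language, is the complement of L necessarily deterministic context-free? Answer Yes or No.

Yes

A deterministic PDA can be normalised so that it always reads its entire input (no blocking, no infinite ε-loops) and records in its finite control whether it has passed through an accepting state since the last input symbol was consumed; inverting that end-of-input verdict yields a DPDA for the complement.
So the deterministic context-free languages are closed under complement.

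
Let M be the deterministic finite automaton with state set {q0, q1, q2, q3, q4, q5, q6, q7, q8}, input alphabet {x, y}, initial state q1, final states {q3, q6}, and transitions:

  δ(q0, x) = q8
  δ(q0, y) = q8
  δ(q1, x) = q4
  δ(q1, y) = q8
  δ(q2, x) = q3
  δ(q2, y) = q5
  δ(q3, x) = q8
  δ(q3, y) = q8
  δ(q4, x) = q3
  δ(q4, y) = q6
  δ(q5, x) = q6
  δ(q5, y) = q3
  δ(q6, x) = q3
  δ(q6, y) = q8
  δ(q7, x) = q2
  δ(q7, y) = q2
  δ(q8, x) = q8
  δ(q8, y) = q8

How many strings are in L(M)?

3

The useful subgraph on states {q1, q3, q4, q6} is acyclic, so L(M) is finite; the longest accepting path visits 4 useful states, giving maximum string length 3.
Counting accepting paths from q1 by length: 2 of length 2, 1 of length 3. Total 3.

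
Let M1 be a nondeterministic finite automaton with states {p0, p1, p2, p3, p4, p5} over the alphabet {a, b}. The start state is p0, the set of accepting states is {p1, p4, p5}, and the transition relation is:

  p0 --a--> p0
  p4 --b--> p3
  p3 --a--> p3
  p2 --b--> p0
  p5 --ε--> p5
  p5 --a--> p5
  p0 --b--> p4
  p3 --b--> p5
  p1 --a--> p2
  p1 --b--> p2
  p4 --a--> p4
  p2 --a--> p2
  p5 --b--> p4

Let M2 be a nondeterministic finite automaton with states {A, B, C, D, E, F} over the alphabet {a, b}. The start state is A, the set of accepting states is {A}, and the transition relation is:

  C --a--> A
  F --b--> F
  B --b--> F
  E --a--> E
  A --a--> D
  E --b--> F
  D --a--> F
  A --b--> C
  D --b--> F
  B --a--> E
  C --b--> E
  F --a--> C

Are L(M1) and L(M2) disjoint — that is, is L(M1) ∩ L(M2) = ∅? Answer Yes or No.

The string ba is accepted by both M1 and M2.
Hence L(M1) ∩ L(M2) ≠ ∅.

No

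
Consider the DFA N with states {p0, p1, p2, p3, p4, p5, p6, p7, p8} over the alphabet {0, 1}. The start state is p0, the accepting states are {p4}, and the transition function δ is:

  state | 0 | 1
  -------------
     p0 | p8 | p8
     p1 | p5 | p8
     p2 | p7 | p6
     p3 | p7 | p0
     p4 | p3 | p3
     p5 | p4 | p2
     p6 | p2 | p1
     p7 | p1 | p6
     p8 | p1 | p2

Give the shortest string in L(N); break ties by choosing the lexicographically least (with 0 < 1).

0000

A breadth-first search from p0 reaches an accepting state first via the path p0 → p8 → p1 → p5 → p4 on input 0000.
No string of length < 4 is accepted (BFS exhausts all shorter strings without reaching an accepting state), and 0000 is the lexicographically least accepting string of length 4.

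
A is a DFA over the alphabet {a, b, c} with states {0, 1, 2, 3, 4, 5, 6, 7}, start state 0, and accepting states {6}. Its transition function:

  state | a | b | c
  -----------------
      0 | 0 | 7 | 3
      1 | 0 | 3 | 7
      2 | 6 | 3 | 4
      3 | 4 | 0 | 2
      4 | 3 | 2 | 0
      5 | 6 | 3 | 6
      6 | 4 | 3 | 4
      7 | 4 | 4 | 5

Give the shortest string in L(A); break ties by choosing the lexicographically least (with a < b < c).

bca

A breadth-first search from 0 reaches an accepting state first via the path 0 → 7 → 5 → 6 on input bca.
No string of length < 3 is accepted (BFS exhausts all shorter strings without reaching an accepting state), and bca is the lexicographically least accepting string of length 3.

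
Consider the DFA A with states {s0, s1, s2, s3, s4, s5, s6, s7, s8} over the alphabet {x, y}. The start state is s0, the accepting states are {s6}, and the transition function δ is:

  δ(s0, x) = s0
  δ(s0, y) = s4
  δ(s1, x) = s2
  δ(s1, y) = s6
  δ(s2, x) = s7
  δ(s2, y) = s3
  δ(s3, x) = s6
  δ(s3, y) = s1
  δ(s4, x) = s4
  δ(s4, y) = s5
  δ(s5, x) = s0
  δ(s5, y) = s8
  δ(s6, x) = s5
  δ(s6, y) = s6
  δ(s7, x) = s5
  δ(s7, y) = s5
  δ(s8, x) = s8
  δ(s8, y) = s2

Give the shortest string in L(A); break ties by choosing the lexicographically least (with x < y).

yyyyyx

A breadth-first search from s0 reaches an accepting state first via the path s0 → s4 → s5 → s8 → s2 → s3 → s6 on input yyyyyx.
No string of length < 6 is accepted (BFS exhausts all shorter strings without reaching an accepting state), and yyyyyx is the lexicographically least accepting string of length 6.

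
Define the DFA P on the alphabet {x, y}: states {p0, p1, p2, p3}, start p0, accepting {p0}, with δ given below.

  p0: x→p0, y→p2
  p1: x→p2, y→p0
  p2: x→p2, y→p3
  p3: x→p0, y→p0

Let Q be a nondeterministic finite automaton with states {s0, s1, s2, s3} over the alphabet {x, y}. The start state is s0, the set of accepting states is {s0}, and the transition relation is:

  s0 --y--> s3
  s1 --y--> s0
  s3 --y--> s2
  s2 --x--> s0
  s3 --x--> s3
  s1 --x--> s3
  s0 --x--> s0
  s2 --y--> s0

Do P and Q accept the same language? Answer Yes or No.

Exploring the product automaton P × Q from the start pair (p0, s0), following both machines on each input symbol, reaches 3 state pairs: (p0, s0), (p2, s3), (p3, s2).
P accepts in {p0} and Q accepts in {s0}. In every reachable pair the two components are either both accepting — (p0, s0) — or both non-accepting, so no string is accepted by exactly one of the machines: L(P) \ L(Q) and L(Q) \ L(P) are both empty.
Hence every string is accepted by P iff it is accepted by Q, and the two languages coincide.

Yes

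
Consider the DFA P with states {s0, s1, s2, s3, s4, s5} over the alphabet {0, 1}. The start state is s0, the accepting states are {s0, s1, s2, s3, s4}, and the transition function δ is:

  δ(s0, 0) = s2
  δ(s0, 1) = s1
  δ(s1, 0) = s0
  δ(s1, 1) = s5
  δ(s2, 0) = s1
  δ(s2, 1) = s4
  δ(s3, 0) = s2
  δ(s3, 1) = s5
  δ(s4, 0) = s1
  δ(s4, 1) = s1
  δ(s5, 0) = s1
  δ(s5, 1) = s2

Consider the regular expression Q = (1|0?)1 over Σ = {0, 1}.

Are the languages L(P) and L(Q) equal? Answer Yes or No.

The empty string ε is accepted by P but rejected by Q.
So L(P) ≠ L(Q).

No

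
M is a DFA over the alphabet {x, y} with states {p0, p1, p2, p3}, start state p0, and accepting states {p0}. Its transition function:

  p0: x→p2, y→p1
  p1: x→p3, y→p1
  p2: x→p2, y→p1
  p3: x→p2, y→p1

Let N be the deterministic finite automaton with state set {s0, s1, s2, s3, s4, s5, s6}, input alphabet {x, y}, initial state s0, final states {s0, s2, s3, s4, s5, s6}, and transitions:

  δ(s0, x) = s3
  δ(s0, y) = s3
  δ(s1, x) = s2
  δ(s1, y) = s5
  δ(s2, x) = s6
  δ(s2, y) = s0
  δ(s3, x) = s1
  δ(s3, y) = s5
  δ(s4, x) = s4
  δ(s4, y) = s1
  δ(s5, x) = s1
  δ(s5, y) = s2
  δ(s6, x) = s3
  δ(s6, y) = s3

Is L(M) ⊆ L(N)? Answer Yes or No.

Yes

Exploring the product automaton M × N from the start pair (p0, s0), following both machines on each input symbol, reaches 12 state pairs: (p0, s0), (p2, s3), (p1, s3), (p2, s1), (p1, s5), (p3, s1), (p2, s2), (p1, s2), (p2, s6), (p1, s0), (p3, s6), (p3, s3).
M accepts in {p0} and N accepts in {s0, s2, s3, s4, s5, s6}. The reachable pairs whose M-component is accepting are (p0, s0); in each of them the N-component is accepting too, so the product for L(M) \ L(N) (M-component accepting, N-component rejecting) has no reachable accepting pair and the difference is empty.
Hence every string in L(M) is also in L(N).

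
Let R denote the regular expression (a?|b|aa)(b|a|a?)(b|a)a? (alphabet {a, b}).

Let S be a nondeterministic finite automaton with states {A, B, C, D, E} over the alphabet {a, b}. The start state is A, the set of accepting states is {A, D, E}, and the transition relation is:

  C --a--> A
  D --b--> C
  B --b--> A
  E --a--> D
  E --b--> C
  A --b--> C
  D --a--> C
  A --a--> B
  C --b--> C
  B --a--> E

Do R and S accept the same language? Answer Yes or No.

The string a is accepted by R but rejected by S.
So L(R) ≠ L(S).

No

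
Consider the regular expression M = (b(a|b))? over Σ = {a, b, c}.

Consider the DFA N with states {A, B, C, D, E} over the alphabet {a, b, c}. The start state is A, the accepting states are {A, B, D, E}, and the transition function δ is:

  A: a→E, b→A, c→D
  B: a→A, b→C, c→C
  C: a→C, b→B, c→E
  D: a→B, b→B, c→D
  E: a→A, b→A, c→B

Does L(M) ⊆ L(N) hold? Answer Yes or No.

Yes

Converting the expression M to a DFA (subset construction, then merging equivalent states) gives the minimal DFA with states {m0, m1, m2, m3}, start state m0, accepting states {m0, m3} and transitions m0: a→m1, b→m2, c→m1; m1: a→m1, b→m1, c→m1; m2: a→m3, b→m3, c→m1; m3: a→m1, b→m1, c→m1.
Exploring the product automaton M × N from the start pair (m0, A), following both machines on each input symbol, reaches 9 state pairs: (m0, A), (m1, E), (m2, A), (m1, D), (m1, A), (m1, B), (m3, E), (m3, A), (m1, C).
M accepts in {m0, m3} and N accepts in {A, B, D, E}. The reachable pairs whose M-component is accepting are (m0, A), (m3, E), (m3, A); in each of them the N-component is accepting too, so the product for L(M) \ L(N) (M-component accepting, N-component rejecting) has no reachable accepting pair and the difference is empty.
Hence every string in L(M) is also in L(N).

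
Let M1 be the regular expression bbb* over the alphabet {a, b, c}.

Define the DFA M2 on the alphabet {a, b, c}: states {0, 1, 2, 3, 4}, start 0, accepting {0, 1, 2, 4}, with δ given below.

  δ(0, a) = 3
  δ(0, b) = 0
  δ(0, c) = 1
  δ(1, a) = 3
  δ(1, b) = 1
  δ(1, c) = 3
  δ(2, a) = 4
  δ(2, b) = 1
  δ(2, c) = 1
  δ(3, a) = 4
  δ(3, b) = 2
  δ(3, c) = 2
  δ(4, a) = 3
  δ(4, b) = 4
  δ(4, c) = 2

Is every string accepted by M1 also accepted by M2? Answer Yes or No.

Converting the expression M1 to a DFA (subset construction, then merging equivalent states) gives the minimal DFA with states {r0, r1, r2, r3}, start state r0, accepting states {r3} and transitions r0: a→r1, b→r2, c→r1; r1: a→r1, b→r1, c→r1; r2: a→r1, b→r3, c→r1; r3: a→r1, b→r3, c→r1.
Exploring the product automaton M1 × M2 from the start pair (r0, 0), following both machines on each input symbol, reaches 7 state pairs: (r0, 0), (r1, 3), (r2, 0), (r1, 1), (r1, 4), (r1, 2), (r3, 0).
M1 accepts in {r3} and M2 accepts in {0, 1, 2, 4}. The reachable pairs whose M1-component is accepting are (r3, 0); in each of them the M2-component is accepting too, so the product for L(M1) \ L(M2) (M1-component accepting, M2-component rejecting) has no reachable accepting pair and the difference is empty.
Hence every string in L(M1) is also in L(M2).

Yes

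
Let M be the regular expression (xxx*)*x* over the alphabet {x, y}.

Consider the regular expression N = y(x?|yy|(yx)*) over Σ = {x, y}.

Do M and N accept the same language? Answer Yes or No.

The empty string ε is accepted by M but rejected by N.
So L(M) ≠ L(N).

No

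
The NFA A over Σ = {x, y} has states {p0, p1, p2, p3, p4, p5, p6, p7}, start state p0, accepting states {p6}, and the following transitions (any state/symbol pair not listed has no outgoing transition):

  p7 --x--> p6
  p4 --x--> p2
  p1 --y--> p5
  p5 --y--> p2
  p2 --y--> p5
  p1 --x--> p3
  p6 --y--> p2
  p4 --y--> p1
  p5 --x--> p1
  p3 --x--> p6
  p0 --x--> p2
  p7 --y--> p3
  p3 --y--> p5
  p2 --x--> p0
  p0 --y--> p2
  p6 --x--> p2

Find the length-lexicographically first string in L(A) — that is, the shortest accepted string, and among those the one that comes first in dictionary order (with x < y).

A breadth-first search from p0 reaches an accepting state first via the path p0 → p2 → p5 → p1 → p3 → p6 on input xyxxx.
No string of length < 5 is accepted (BFS exhausts all shorter strings without reaching an accepting state), and xyxxx is the lexicographically least accepting string of length 5.

xyxxx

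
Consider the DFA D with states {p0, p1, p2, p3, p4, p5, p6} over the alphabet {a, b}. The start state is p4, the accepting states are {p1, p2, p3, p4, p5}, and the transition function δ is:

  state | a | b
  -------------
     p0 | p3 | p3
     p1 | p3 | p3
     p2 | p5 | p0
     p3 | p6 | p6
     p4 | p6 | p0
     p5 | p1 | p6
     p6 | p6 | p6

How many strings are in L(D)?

3

The useful subgraph on states {p0, p3, p4} is acyclic, so L(D) is finite; the longest accepting path visits 3 useful states, giving maximum string length 2.
Counting accepting paths from p4 by length: 1 of length 0, 2 of length 2. Total 3.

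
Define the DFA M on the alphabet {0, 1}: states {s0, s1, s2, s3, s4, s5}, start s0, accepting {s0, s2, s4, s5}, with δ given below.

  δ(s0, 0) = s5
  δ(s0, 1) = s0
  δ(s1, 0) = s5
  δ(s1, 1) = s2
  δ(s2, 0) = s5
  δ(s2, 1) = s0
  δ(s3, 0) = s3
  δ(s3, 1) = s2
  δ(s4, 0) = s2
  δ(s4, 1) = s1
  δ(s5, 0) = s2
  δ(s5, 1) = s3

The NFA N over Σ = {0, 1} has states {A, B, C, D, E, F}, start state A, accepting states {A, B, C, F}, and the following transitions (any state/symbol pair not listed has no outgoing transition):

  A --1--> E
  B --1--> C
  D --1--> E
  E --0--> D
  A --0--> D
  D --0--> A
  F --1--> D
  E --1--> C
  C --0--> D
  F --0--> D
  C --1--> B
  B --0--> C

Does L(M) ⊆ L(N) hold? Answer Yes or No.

The string 0 is in L(M) but not in L(N).
So L(M) ⊄ L(N).

No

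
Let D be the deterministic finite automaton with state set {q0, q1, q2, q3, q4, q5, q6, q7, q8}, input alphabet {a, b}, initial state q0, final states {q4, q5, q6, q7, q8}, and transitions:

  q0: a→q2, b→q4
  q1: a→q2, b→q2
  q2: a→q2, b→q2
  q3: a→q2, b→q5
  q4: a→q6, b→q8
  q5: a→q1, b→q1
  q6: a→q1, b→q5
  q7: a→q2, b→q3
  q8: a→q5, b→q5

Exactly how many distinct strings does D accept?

6

The useful subgraph on states {q0, q4, q5, q6, q8} is acyclic, so L(D) is finite; the longest accepting path visits 4 useful states, giving maximum string length 3.
Counting accepting paths from q0 by length: 1 of length 1, 2 of length 2, 3 of length 3. Total 6.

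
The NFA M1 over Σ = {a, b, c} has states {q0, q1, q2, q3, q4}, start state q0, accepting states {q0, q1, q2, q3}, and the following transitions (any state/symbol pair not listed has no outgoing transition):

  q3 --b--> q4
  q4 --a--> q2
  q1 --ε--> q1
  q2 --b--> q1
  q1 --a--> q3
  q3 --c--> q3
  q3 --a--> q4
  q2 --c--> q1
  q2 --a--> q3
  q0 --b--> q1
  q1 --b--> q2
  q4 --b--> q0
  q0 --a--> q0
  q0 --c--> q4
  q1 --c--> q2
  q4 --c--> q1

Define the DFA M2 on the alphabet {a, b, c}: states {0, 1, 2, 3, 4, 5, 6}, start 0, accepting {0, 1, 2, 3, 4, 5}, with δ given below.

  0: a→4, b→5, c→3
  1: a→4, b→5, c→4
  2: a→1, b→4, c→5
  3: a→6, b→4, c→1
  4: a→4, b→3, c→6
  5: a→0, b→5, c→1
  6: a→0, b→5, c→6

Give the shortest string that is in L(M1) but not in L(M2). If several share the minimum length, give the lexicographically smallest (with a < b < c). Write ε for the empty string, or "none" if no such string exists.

The string ca is accepted by M1 but not by M2.
No shorter string lies in the difference, and ca is the lexicographically first length-2 string in L(M1) \ L(M2).

ca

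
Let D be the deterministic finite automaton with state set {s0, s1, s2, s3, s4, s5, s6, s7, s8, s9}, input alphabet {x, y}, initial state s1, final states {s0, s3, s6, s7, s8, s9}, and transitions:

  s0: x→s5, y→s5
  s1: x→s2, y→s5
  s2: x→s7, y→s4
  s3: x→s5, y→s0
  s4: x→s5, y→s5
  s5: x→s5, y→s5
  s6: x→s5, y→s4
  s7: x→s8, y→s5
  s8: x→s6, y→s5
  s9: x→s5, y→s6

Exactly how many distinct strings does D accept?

The useful subgraph on states {s1, s2, s6, s7, s8} is acyclic, so L(D) is finite; the longest accepting path visits 5 useful states, giving maximum string length 4.
Counting accepting paths from s1 by length: 1 of length 2, 1 of length 3, 1 of length 4. Total 3.

3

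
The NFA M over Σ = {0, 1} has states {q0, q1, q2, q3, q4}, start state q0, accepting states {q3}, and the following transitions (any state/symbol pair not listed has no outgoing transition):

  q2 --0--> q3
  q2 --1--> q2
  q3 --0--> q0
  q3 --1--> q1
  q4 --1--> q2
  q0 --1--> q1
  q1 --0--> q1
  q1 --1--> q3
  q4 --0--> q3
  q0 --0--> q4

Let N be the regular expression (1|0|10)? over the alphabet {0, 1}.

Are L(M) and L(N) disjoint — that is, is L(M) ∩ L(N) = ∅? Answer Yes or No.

Converting the expression N to a DFA (subset construction, then merging equivalent states) gives the minimal DFA with states {n0, n1, n2, n3}, start state n0, accepting states {n0, n1, n2} and transitions n0: 0→n1, 1→n2; n1: 0→n3, 1→n3; n2: 0→n1, 1→n3; n3: 0→n3, 1→n3.
Exploring the product automaton M × N from the start pair (q0, n0), following both machines on each input symbol, reaches 9 state pairs: (q0, n0), (q4, n1), (q1, n2), (q3, n3), (q2, n3), (q1, n1), (q0, n3), (q1, n3), (q4, n3).
M accepts in {q3} and N accepts in {n0, n1, n2}; no reachable pair has both components accepting, so no string drives both machines to acceptance simultaneously and L(M) ∩ L(N) = ∅.
So no string is accepted by both, and the intersection is empty.

Yes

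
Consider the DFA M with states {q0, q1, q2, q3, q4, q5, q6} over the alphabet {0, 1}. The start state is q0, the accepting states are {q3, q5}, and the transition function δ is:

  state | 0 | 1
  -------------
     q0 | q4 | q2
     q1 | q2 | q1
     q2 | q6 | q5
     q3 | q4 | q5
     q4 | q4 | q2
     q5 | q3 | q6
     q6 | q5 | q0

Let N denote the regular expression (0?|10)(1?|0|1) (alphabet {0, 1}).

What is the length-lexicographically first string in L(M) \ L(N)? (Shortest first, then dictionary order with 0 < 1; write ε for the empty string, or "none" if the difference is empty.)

11

The string 11 is accepted by M but not by N.
No shorter string lies in the difference, and 11 is the lexicographically first length-2 string in L(M) \ L(N).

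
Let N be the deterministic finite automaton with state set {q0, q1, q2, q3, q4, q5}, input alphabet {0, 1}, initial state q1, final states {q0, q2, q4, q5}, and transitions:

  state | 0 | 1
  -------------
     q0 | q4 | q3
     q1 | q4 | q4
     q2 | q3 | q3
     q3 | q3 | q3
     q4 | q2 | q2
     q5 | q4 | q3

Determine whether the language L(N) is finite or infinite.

finite

The useful states (reachable from q1 and able to reach an accepting state) are {q1, q2, q4}.
Restricted to these states the transition graph has no cycle, so every accepting path has bounded length and L is finite.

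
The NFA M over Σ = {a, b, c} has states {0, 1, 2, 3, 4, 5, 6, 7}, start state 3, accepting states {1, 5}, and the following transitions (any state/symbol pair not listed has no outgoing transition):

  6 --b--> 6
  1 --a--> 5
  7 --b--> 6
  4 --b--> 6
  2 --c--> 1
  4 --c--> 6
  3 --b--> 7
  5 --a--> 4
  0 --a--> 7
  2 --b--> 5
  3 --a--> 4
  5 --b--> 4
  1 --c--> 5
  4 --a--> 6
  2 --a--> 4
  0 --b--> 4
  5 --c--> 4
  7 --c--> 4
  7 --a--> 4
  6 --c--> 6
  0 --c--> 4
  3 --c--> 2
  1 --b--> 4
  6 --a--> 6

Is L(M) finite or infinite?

The useful states (reachable from 3 and able to reach an accepting state) are {1, 2, 3, 5}.
Restricted to these states the transition graph has no cycle, so every accepting path has bounded length and L is finite.

finite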